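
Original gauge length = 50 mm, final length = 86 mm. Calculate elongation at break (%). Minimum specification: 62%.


Extension = 86 - 50 = 36 mm
Elongation = 36 / 50 x 100 = 72.0%
Minimum required: 62%
Meets specification: Yes


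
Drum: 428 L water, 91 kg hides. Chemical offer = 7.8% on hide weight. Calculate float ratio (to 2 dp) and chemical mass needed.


Float ratio = 4.70
Chemical needed = 7.098 kg


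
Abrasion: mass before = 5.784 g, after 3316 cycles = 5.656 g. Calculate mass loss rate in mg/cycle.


Mass loss = 5.784 - 5.656 = 0.128 g
Rate = 0.128 / 3316 x 1000 = 0.039 mg/cycle


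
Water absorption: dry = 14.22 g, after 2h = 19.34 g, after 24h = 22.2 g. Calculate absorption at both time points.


2h absorption = 36.0%
24h absorption = 56.1%


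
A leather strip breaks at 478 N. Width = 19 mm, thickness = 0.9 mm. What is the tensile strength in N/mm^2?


Cross-sectional area = 19 x 0.9 = 17.1 mm^2
Tensile strength = 478 / 17.1 = 27.95 N/mm^2


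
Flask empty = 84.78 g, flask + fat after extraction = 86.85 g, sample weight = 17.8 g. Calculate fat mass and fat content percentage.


Fat mass = 2.07 g
Fat content = 11.6%


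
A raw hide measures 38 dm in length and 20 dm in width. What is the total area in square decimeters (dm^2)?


760 dm^2

Area = length x width
Area = 38 x 20 = 760 dm^2


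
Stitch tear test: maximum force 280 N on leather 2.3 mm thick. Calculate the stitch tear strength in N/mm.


121.7 N/mm

Stitch tear strength = force / thickness
STS = 280 / 2.3 = 121.7 N/mm


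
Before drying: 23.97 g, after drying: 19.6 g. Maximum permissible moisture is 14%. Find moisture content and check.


Moisture content = 18.2%
Acceptable: No


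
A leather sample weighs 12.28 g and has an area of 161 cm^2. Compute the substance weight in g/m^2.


Substance weight = mass / area x 10000
SW = 12.28 / 161 x 10000
SW = 762.7 g/m^2


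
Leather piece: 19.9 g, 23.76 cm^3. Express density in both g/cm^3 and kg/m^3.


Density = 19.9 / 23.76 = 0.838 g/cm^3
Convert: 0.838 x 1000 = 838 kg/m^3


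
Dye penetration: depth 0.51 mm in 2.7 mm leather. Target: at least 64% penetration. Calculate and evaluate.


Penetration = 18.9%
Meets target: No

Penetration = 0.51 / 2.7 x 100 = 18.9%
Target: 64%
Meets target: No


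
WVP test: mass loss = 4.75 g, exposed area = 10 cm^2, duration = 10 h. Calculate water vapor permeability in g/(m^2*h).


475.00 g/(m^2*h)

WVP = mass_loss / (area x time) x 10000
WVP = 4.75 / (10 x 10) x 10000
WVP = 4.75 / 100 x 10000 = 475.00 g/(m^2*h)


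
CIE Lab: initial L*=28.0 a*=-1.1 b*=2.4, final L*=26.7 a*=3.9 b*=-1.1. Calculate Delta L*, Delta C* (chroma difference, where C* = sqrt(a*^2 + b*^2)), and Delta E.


Delta L* = 26.7 - 28.0 = -1.3
C1* = sqrt((-1.1)^2 + (2.4)^2) = 2.640
C2* = sqrt((3.9)^2 + (-1.1)^2) = 4.052
Delta C* = 4.052 - 2.640 = 1.41
Delta E = sqrt((-1.3)^2 + (5.0)^2 + (-3.5)^2) = 6.24


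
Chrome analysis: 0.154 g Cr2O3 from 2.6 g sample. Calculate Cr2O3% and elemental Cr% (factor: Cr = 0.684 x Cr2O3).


Cr2O3 = 5.92%
Cr = 4.05%


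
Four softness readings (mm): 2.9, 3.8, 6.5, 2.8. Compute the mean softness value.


Sum = 2.9 + 3.8 + 6.5 + 2.8
Mean = 16.0 / 4 = 4.00 mm


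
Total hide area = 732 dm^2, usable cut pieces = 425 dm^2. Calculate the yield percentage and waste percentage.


Yield = 58.1%
Waste = 41.9%

Yield = 425 / 732 x 100 = 58.1%
Waste = 732 - 425 = 307 dm^2
Waste% = 100 - 58.1 = 41.9%


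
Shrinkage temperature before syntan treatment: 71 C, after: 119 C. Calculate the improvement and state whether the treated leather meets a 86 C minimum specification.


Improvement = 119 - 71 = 48 C
Spec check: 119 C >= 86 C? Yes


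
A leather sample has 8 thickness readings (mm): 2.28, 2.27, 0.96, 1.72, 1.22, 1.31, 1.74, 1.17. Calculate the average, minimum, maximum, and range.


Average = 1.58 mm
Min = 0.96 mm
Max = 2.28 mm
Range = 1.32 mm

Sum = 12.67
Average = 12.67 / 8 = 1.58 mm
Minimum = 0.96 mm
Maximum = 2.28 mm
Range = 2.28 - 0.96 = 1.32 mm


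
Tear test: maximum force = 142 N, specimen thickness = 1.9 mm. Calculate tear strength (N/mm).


Tear strength = force / thickness
Tear = 142 / 1.9 = 74.7 N/mm


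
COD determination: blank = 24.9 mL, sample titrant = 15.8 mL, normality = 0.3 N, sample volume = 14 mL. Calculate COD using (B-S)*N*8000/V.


1560.0 mg/L

COD = (24.9 - 15.8) x 0.3 x 8000 / 14
COD = 9.1 x 0.3 x 8000 / 14
COD = 1560.0 mg/L


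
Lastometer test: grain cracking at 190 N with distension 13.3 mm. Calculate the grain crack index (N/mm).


14.3 N/mm

Grain crack index = force / distension
Index = 190 / 13.3 = 14.3 N/mm


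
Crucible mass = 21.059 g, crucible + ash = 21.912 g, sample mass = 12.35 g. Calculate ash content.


Ash mass = 21.912 - 21.059 = 0.853 g
Ash% = 0.853 / 12.35 x 100 = 6.91%


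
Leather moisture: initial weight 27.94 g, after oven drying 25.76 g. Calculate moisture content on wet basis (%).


7.8%

Moisture = 27.94 - 25.76 = 2.18 g
MC = 2.18 / 27.94 x 100 = 7.8%


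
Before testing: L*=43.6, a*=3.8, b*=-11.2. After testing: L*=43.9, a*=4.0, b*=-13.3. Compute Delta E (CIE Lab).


Delta E = 2.13

dL = 43.9 - 43.6 = 0.3
da = 4.0 - 3.8 = 0.2
db = -13.3 - (-11.2) = -2.1
dE = sqrt((0.3)^2 + (0.2)^2 + (-2.1)^2) = 2.13


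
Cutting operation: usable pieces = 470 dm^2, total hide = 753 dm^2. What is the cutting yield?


Yield = usable / total x 100
Yield = 470 / 753 x 100 = 62.4%


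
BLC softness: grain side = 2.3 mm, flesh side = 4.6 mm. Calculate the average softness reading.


Average = (2.3 + 4.6) / 2
Average = 3.45 mm


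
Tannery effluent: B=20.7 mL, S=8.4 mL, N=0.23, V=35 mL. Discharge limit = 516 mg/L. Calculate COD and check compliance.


COD = 646.6 mg/L
Compliant: No


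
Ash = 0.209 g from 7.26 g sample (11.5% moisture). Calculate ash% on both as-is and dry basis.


As-is ash% = 0.209 / 7.26 x 100 = 2.88%
Dry mass = 7.26 x (100 - 11.5) / 100 = 6.4251 g
Dry-basis ash% = 0.209 / 6.4251 x 100 = 3.25%


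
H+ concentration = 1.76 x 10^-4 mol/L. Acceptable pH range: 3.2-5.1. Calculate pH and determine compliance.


pH = -log10(1.76 x 10^-4) = 3.75
Range: 3.2 to 5.1
Compliant: Yes


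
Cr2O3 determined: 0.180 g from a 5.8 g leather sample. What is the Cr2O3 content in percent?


3.10%


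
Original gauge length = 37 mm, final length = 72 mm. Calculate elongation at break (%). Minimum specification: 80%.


Elongation = 94.6%
Meets spec: Yes


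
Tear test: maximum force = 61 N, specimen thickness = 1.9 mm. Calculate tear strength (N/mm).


32.1 N/mm

Tear strength = force / thickness
Tear = 61 / 1.9 = 32.1 N/mm


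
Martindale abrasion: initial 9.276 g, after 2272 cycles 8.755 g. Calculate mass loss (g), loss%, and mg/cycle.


Mass loss = 0.521 g
Loss = 5.62%
Rate = 0.229 mg/cycle

Loss = 9.276 - 8.755 = 0.521 g
Loss% = 0.521 / 9.276 x 100 = 5.62%
Rate = 0.521 / 2272 x 1000 = 0.229 mg/cycle


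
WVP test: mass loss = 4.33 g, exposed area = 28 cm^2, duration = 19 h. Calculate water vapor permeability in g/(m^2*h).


81.39 g/(m^2*h)

WVP = mass_loss / (area x time) x 10000
WVP = 4.33 / (28 x 19) x 10000
WVP = 4.33 / 532 x 10000 = 81.39 g/(m^2*h)


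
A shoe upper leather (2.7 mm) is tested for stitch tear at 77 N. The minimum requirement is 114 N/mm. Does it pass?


STS = 28.5 N/mm
Passes: No

STS = 77 / 2.7 = 28.5 N/mm
Minimum required: 114 N/mm
Passes: No


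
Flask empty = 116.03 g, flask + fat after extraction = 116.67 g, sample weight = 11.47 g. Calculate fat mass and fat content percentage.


Fat mass = 116.67 - 116.03 = 0.64 g
Fat% = 0.64 / 11.47 x 100 = 5.6%


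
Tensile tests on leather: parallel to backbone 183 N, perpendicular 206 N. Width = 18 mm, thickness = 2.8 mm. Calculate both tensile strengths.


Area = 18 x 2.8 = 50.4 mm^2
TS (parallel) = 183 / 50.4 = 3.63 N/mm^2
TS (perpendicular) = 206 / 50.4 = 4.09 N/mm^2


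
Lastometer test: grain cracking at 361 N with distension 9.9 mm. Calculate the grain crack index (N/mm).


Grain crack index = force / distension
Index = 361 / 9.9 = 36.5 N/mm


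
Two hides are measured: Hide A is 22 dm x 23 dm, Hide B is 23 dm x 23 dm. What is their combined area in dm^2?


1035 dm^2

Hide A area = 22 x 23 = 506 dm^2
Hide B area = 23 x 23 = 529 dm^2
Total = 506 + 529 = 1035 dm^2


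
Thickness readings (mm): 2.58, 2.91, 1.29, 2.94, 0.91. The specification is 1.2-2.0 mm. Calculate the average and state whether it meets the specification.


Average = 2.13 mm
Within specification: No

Sum = 10.63
Average = 10.63 / 5 = 2.13 mm
Specification range: 1.2 to 2.0 mm
Within spec: No


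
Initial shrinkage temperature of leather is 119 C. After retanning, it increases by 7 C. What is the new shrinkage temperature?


126 C


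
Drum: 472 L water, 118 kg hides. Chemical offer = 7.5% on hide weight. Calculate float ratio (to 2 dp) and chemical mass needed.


Float ratio = 4.00
Chemical needed = 8.85 kg


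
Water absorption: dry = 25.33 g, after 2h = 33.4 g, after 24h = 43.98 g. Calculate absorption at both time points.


WA (2h) = (33.4 - 25.33) / 25.33 x 100 = 31.9%
WA (24h) = (43.98 - 25.33) / 25.33 x 100 = 73.6%


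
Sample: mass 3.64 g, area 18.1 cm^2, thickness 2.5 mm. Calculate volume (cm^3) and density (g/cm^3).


Thickness in cm = 2.5 / 10 = 0.25 cm
Volume = 18.1 x 0.25 = 4.525 cm^3
Density = 3.64 / 4.525 = 0.804 g/cm^3


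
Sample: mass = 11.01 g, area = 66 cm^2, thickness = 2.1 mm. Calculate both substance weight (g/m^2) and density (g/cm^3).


Substance weight = 1668.2 g/m^2
Density = 0.794 g/cm^3

SW = 11.01 / 66 x 10000 = 1668.2 g/m^2
Volume = 66 x 2.1 / 10 = 13.86 cm^3
Density = 11.01 / 13.86 = 0.794 g/cm^3


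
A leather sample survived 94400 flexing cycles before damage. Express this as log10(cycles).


4.97


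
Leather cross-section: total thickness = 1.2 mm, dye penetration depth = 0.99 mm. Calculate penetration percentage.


82.5%

Penetration% = 0.99 / 1.2 x 100
Penetration = 82.5%


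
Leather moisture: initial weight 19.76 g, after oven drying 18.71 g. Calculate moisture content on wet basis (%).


Moisture = 19.76 - 18.71 = 1.05 g
MC = 1.05 / 19.76 x 100 = 5.3%


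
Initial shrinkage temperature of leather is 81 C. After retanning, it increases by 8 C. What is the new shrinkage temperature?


New Ts = 81 + 8 = 89 C


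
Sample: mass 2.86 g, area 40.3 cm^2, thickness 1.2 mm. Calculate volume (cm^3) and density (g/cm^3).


Volume = 4.836 cm^3
Density = 0.591 g/cm^3

Thickness in cm = 1.2 / 10 = 0.12 cm
Volume = 40.3 x 0.12 = 4.836 cm^3
Density = 2.86 / 4.836 = 0.591 g/cm^3


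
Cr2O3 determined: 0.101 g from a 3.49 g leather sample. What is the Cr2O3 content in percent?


2.89%

Cr2O3% = 0.101 / 3.49 x 100
Cr2O3% = 2.89%


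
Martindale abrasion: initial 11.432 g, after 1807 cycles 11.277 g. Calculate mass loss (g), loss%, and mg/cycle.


Loss = 11.432 - 11.277 = 0.155 g
Loss% = 0.155 / 11.432 x 100 = 1.36%
Rate = 0.155 / 1807 x 1000 = 0.086 mg/cycle


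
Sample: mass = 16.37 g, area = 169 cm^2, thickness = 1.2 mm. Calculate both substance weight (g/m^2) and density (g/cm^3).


SW = 16.37 / 169 x 10000 = 968.6 g/m^2
Volume = 169 x 1.2 / 10 = 20.28 cm^3
Density = 16.37 / 20.28 = 0.807 g/cm^3


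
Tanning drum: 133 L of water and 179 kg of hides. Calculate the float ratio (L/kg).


0.7

Float ratio = water / hide weight
Ratio = 133 / 179 = 0.7


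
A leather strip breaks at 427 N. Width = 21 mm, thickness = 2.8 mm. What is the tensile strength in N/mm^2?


7.26 N/mm^2

Cross-sectional area = 21 x 2.8 = 58.8 mm^2
Tensile strength = 427 / 58.8 = 7.26 N/mm^2


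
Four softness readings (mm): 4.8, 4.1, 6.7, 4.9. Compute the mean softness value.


Sum = 4.8 + 4.1 + 6.7 + 4.9
Mean = 20.5 / 4 = 5.13 mm


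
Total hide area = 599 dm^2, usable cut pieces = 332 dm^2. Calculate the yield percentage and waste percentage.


Yield = 55.4%
Waste = 44.6%

Yield = 332 / 599 x 100 = 55.4%
Waste = 599 - 332 = 267 dm^2
Waste% = 100 - 55.4 = 44.6%


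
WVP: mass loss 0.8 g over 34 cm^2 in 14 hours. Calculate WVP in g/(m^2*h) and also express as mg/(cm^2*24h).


WVP = 0.8 / (34 x 14) x 10000 = 16.81 g/(m^2*h)
Mass loss in mg = 0.8 x 1000 = 800 mg
Per cm^2 per 24h in mg: 800 x 24 / (34 x 14) = 19200 / 476 = 40.34 mg/(cm^2*24h)


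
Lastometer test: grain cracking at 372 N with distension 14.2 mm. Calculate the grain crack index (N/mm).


26.2 N/mm

Grain crack index = force / distension
Index = 372 / 14.2 = 26.2 N/mm


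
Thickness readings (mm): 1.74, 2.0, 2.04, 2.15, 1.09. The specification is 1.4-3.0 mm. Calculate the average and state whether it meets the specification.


Average = 1.80 mm
Within specification: Yes

Sum = 9.02
Average = 9.02 / 5 = 1.80 mm
Specification range: 1.4 to 3.0 mm
Within spec: Yes


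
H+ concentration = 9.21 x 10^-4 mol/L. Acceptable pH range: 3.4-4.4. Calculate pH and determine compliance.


pH = 3.04
Compliant: No

pH = -log10(9.21 x 10^-4) = 3.04
Range: 3.4 to 4.4
Compliant: No


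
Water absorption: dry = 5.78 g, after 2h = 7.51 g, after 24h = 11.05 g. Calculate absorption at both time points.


WA (2h) = (7.51 - 5.78) / 5.78 x 100 = 29.9%
WA (24h) = (11.05 - 5.78) / 5.78 x 100 = 91.2%


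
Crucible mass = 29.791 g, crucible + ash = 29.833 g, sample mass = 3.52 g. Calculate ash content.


Ash mass = 29.833 - 29.791 = 0.042 g
Ash% = 0.042 / 3.52 x 100 = 1.19%


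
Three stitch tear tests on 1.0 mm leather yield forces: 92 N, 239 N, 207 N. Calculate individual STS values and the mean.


STS1 = 92 / 1.0 = 92.0 N/mm
STS2 = 239 / 1.0 = 239.0 N/mm
STS3 = 207 / 1.0 = 207.0 N/mm
Mean = (92.0 + 239.0 + 207.0) / 3 = 179.3 N/mm


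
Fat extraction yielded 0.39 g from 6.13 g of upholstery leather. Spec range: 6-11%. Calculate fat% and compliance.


Fat content = 6.4%
Compliant: Yes

Fat% = 0.39 / 6.13 x 100 = 6.4%
Spec range: 6-11%
Compliant: Yes


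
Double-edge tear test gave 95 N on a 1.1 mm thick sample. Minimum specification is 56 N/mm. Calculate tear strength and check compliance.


Tear strength = 95 / 1.1 = 86.4 N/mm
Required minimum = 56 N/mm
Compliant: Yes


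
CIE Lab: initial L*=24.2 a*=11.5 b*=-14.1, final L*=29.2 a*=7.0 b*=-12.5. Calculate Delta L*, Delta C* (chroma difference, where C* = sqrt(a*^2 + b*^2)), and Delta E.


Delta L* = 29.2 - 24.2 = 5.0
C1* = sqrt((11.5)^2 + (-14.1)^2) = 18.195
C2* = sqrt((7.0)^2 + (-12.5)^2) = 14.327
Delta C* = 14.327 - 18.195 = -3.87
Delta E = sqrt((5.0)^2 + (-4.5)^2 + (1.6)^2) = 6.91


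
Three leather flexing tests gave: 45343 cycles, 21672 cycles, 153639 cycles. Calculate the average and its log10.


Average = 73551 cycles
log10 = 4.87

Average = (45343 + 21672 + 153639) / 3 = 73551 cycles
log10(73551) = 4.87


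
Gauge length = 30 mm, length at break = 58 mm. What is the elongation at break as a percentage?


Extension = 58 - 30 = 28 mm
Elongation = 28 / 30 x 100 = 93.3%


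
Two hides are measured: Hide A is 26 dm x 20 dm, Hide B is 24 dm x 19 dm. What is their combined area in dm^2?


Hide A area = 26 x 20 = 520 dm^2
Hide B area = 24 x 19 = 456 dm^2
Total = 520 + 456 = 976 dm^2


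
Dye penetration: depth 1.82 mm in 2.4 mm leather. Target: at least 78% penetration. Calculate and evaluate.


Penetration = 75.8%
Meets target: No


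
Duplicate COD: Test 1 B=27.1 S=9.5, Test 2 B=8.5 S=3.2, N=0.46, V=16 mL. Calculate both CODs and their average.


COD1 = (27.1 - 9.5) x 0.46 x 8000 / 16 = 4048.0 mg/L
COD2 = (8.5 - 3.2) x 0.46 x 8000 / 16 = 1219.0 mg/L
Average = (4048.0 + 1219.0) / 2 = 2633.5 mg/L


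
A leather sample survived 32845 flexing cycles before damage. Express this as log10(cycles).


4.52


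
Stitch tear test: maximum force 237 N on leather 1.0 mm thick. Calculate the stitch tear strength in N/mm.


237.0 N/mm


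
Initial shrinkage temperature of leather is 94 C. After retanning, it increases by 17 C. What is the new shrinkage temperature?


111 C


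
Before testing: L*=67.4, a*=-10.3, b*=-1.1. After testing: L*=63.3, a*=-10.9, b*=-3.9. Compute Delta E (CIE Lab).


Delta E = 5.00

dL = 63.3 - 67.4 = -4.1
da = -10.9 - (-10.3) = -0.6
db = -3.9 - (-1.1) = -2.8
dE = sqrt((-4.1)^2 + (-0.6)^2 + (-2.8)^2) = 5.00


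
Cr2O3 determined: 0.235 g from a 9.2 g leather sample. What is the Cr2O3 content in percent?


Cr2O3% = 0.235 / 9.2 x 100
Cr2O3% = 2.55%


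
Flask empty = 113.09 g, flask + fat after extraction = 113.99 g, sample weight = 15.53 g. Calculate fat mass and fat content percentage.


Fat mass = 0.90 g
Fat content = 5.8%

Fat mass = 113.99 - 113.09 = 0.90 g
Fat% = 0.90 / 15.53 x 100 = 5.8%


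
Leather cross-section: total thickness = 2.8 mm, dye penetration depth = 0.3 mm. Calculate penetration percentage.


Penetration% = 0.3 / 2.8 x 100
Penetration = 10.7%


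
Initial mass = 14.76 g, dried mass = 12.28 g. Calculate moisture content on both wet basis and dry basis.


Moisture lost = 14.76 - 12.28 = 2.48 g
Wet basis MC = 2.48 / 14.76 x 100 = 16.8%
Dry basis MC = 2.48 / 12.28 x 100 = 20.2%


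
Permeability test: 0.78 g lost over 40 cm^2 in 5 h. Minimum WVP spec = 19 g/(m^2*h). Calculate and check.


WVP = 39.00 g/(m^2*h)
Meets specification: Yes

WVP = 0.78 / (40 x 5) x 10000 = 39.00 g/(m^2*h)
Minimum: 19 g/(m^2*h)
Meets spec: Yes


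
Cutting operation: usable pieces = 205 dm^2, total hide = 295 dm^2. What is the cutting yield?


69.5%

Yield = usable / total x 100
Yield = 205 / 295 x 100 = 69.5%


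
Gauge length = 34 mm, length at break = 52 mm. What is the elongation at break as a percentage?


52.9%


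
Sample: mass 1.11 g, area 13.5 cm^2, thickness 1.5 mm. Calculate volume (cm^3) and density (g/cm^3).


Thickness in cm = 1.5 / 10 = 0.15 cm
Volume = 13.5 x 0.15 = 2.025 cm^3
Density = 1.11 / 2.025 = 0.548 g/cm^3


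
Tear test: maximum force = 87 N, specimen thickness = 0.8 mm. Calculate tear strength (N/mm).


Tear strength = force / thickness
Tear = 87 / 0.8 = 108.8 N/mm


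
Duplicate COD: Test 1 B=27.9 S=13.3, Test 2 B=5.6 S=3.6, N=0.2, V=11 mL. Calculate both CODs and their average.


COD1 = 2123.6 mg/L
COD2 = 290.9 mg/L
Average = 1207.3 mg/L

COD1 = (27.9 - 13.3) x 0.2 x 8000 / 11 = 2123.6 mg/L
COD2 = (5.6 - 3.6) x 0.2 x 8000 / 11 = 290.9 mg/L
Average = (2123.6 + 290.9) / 2 = 1207.3 mg/L


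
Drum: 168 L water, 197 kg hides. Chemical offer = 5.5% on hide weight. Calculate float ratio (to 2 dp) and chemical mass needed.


Float ratio = 168 / 197 = 0.85
Chemical = 197 x 5.5 / 100 = 10.835 kg


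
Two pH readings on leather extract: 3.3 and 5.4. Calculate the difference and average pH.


Difference = |3.3 - 5.4| = 2.1
Average = (3.3 + 5.4) / 2 = 4.35


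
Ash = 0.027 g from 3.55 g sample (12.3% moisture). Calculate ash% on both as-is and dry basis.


As-is ash = 0.76%
Dry-basis ash = 0.87%

As-is ash% = 0.027 / 3.55 x 100 = 0.76%
Dry mass = 3.55 x (100 - 12.3) / 100 = 3.11335 g
Dry-basis ash% = 0.027 / 3.11335 x 100 = 0.87%


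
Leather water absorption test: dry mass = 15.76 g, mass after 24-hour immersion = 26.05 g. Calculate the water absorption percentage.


65.3%


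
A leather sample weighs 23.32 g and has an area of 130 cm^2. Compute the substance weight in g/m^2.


1793.8 g/m^2

Substance weight = mass / area x 10000
SW = 23.32 / 130 x 10000
SW = 1793.8 g/m^2


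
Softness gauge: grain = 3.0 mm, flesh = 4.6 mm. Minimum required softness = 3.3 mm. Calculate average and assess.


Average = (3.0 + 4.6) / 2 = 3.80 mm
Minimum = 3.3 mm
Meets requirement: Yes


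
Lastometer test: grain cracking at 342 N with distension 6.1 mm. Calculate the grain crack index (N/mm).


56.1 N/mm

Grain crack index = force / distension
Index = 342 / 6.1 = 56.1 N/mm


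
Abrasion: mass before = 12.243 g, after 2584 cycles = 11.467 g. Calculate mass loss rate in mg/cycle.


Mass loss = 12.243 - 11.467 = 0.776 g
Rate = 0.776 / 2584 x 1000 = 0.300 mg/cycle


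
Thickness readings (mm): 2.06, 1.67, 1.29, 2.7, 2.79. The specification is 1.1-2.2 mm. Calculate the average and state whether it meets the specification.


Average = 2.10 mm
Within specification: Yes

Sum = 10.51
Average = 10.51 / 5 = 2.10 mm
Specification range: 1.1 to 2.2 mm
Within spec: Yes


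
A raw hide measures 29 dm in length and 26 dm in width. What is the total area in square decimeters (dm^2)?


754 dm^2

Area = length x width
Area = 29 x 26 = 754 dm^2


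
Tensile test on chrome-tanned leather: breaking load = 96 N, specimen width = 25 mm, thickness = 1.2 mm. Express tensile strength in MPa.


Cross-section = 25 x 1.2 = 30.0 mm^2
TS = 96 / 30.0 = 3.20 MPa
(1 N/mm^2 = 1 MPa)


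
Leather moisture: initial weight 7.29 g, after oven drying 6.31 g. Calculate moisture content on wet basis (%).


Moisture = 7.29 - 6.31 = 0.98 g
MC = 0.98 / 7.29 x 100 = 13.4%


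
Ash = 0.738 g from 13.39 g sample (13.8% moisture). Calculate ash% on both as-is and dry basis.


As-is ash% = 0.738 / 13.39 x 100 = 5.51%
Dry mass = 13.39 x (100 - 13.8) / 100 = 11.54218 g
Dry-basis ash% = 0.738 / 11.54218 x 100 = 6.39%


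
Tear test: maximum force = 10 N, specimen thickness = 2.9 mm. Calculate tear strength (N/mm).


3.4 N/mm


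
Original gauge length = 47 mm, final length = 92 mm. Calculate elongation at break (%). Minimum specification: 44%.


Extension = 92 - 47 = 45 mm
Elongation = 45 / 47 x 100 = 95.7%
Minimum required: 44%
Meets specification: Yes


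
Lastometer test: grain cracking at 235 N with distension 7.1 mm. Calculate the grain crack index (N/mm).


Grain crack index = force / distension
Index = 235 / 7.1 = 33.1 N/mm


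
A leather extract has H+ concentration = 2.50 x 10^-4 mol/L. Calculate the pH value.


pH = -log10[H+]
pH = -log10(2.50 x 10^-4) = 3.60


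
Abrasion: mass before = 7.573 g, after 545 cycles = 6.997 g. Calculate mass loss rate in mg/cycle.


Mass loss = 7.573 - 6.997 = 0.576 g
Rate = 0.576 / 545 x 1000 = 1.057 mg/cycle


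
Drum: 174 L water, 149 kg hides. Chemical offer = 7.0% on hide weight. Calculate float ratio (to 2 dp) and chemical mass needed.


Float ratio = 174 / 149 = 1.17
Chemical = 149 x 7.0 / 100 = 10.43 kg


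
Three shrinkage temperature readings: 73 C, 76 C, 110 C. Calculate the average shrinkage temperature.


Average = (73 + 76 + 110) / 3
Average = 259 / 3 = 86.3 C


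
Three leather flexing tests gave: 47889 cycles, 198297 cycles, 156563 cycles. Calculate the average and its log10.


Average = 134250 cycles
log10 = 5.13


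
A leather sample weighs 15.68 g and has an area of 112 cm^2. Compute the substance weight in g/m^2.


1400.0 g/m^2


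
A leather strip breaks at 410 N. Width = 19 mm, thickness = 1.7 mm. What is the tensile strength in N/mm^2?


12.69 N/mm^2


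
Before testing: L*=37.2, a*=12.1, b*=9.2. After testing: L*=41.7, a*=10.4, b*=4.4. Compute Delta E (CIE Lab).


dL = 41.7 - 37.2 = 4.5
da = 10.4 - 12.1 = -1.7
db = 4.4 - 9.2 = -4.8
dE = sqrt((4.5)^2 + (-1.7)^2 + (-4.8)^2) = 6.80


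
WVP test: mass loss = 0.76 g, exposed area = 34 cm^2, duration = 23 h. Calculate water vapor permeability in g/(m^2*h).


WVP = mass_loss / (area x time) x 10000
WVP = 0.76 / (34 x 23) x 10000
WVP = 0.76 / 782 x 10000 = 9.72 g/(m^2*h)


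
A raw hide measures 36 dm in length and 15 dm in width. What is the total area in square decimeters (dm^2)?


540 dm^2


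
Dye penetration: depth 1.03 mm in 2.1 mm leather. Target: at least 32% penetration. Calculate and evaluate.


Penetration = 1.03 / 2.1 x 100 = 49.0%
Target: 32%
Meets target: Yes


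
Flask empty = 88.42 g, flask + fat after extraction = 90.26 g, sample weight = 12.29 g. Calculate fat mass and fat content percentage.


Fat mass = 90.26 - 88.42 = 1.84 g
Fat% = 1.84 / 12.29 x 100 = 15.0%


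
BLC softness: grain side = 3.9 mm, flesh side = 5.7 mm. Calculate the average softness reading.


Average = (3.9 + 5.7) / 2
Average = 4.80 mm


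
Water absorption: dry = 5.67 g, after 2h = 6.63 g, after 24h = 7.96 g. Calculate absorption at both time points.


2h absorption = 16.9%
24h absorption = 40.4%


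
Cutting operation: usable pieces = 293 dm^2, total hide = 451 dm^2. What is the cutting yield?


65.0%


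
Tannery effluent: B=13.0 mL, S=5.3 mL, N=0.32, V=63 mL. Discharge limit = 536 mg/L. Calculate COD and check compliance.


COD = 312.9 mg/L
Compliant: Yes


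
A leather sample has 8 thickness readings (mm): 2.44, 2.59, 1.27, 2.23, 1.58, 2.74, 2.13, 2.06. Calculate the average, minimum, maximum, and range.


Sum = 17.04
Average = 17.04 / 8 = 2.13 mm
Minimum = 1.27 mm
Maximum = 2.74 mm
Range = 2.74 - 1.27 = 1.47 mm


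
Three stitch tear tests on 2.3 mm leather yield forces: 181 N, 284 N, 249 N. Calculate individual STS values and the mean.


STS1 = 78.7 N/mm
STS2 = 123.5 N/mm
STS3 = 108.3 N/mm
Mean = 103.5 N/mm

STS1 = 181 / 2.3 = 78.7 N/mm
STS2 = 284 / 2.3 = 123.5 N/mm
STS3 = 249 / 2.3 = 108.3 N/mm
Mean = (78.7 + 123.5 + 108.3) / 3 = 103.5 N/mm


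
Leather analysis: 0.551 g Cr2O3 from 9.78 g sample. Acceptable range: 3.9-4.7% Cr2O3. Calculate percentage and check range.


Cr2O3% = 0.551 / 9.78 x 100 = 5.63%
Acceptable range: 3.9 to 4.7%
Within range: No


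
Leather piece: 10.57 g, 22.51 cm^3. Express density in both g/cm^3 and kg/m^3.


Density = 10.57 / 22.51 = 0.470 g/cm^3
Convert: 0.470 x 1000 = 470 kg/m^3


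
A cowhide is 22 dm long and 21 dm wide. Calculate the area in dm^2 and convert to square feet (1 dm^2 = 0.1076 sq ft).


462 dm^2
49.71 sq ft


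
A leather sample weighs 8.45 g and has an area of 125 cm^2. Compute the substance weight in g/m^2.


676.0 g/m^2

Substance weight = mass / area x 10000
SW = 8.45 / 125 x 10000
SW = 676.0 g/m^2


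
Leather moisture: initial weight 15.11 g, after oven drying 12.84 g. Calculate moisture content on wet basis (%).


Moisture = 15.11 - 12.84 = 2.27 g
MC = 2.27 / 15.11 x 100 = 15.0%


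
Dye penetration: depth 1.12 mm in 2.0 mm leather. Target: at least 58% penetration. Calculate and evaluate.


Penetration = 1.12 / 2.0 x 100 = 56.0%
Target: 58%
Meets target: No


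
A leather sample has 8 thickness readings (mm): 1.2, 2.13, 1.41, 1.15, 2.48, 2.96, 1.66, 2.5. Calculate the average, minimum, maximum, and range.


Average = 1.94 mm
Min = 1.15 mm
Max = 2.96 mm
Range = 1.81 mm

Sum = 15.49
Average = 15.49 / 8 = 1.94 mm
Minimum = 1.15 mm
Maximum = 2.96 mm
Range = 2.96 - 1.15 = 1.81 mm


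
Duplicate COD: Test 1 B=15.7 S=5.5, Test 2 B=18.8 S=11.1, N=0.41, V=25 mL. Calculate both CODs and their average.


COD1 = 1338.2 mg/L
COD2 = 1010.2 mg/L
Average = 1174.2 mg/L


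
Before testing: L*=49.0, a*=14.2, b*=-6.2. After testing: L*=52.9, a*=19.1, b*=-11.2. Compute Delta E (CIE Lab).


Delta E = 8.01

dL = 52.9 - 49.0 = 3.9
da = 19.1 - 14.2 = 4.9
db = -11.2 - (-6.2) = -5.0
dE = sqrt((3.9)^2 + (4.9)^2 + (-5.0)^2) = 8.01


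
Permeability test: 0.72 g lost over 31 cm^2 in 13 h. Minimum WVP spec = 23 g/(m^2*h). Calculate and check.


WVP = 17.87 g/(m^2*h)
Meets specification: No


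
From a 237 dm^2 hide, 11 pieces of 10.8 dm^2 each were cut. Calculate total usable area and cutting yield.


Usable area = 118.8 dm^2
Yield = 50.1%


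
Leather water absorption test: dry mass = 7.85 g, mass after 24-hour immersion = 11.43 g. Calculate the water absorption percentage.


45.6%

Water absorbed = 11.43 - 7.85 = 3.58 g
WA% = 3.58 / 7.85 x 100 = 45.6%


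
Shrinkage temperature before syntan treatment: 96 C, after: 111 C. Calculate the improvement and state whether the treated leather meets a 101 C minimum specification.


Improvement = 15 C
Meets 101 C spec: Yes

Improvement = 111 - 96 = 15 C
Spec check: 111 C >= 101 C? Yes


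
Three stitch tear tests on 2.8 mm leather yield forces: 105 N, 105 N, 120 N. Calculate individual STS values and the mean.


STS1 = 105 / 2.8 = 37.5 N/mm
STS2 = 105 / 2.8 = 37.5 N/mm
STS3 = 120 / 2.8 = 42.9 N/mm
Mean = (37.5 + 37.5 + 42.9) / 3 = 39.3 N/mm


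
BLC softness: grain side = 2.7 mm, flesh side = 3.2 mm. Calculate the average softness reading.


Average = (2.7 + 3.2) / 2
Average = 2.95 mm


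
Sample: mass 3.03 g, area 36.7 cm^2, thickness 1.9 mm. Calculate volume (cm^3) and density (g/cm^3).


Thickness in cm = 1.9 / 10 = 0.19 cm
Volume = 36.7 x 0.19 = 6.973 cm^3
Density = 3.03 / 6.973 = 0.435 g/cm^3


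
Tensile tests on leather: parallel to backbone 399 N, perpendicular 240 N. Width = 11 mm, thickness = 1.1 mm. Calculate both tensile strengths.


Parallel = 32.98 N/mm^2
Perpendicular = 19.83 N/mm^2

Area = 11 x 1.1 = 12.1 mm^2
TS (parallel) = 399 / 12.1 = 32.98 N/mm^2
TS (perpendicular) = 240 / 12.1 = 19.83 N/mm^2


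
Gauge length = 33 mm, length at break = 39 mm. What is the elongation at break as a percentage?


Extension = 39 - 33 = 6 mm
Elongation = 6 / 33 x 100 = 18.2%


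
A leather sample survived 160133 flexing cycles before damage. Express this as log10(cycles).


5.20

log10(160133) = 5.20


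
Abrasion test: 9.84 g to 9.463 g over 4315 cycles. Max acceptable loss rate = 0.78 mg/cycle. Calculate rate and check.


Loss = 9.84 - 9.463 = 0.377 g
Rate = 0.377 g / 4315 cycles x 1000 = 0.087 mg/cycle
Max = 0.78 mg/cycle
Passes: Yes


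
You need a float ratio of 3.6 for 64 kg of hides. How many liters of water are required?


230.4 L

Water = hide weight x target ratio
Water = 64 x 3.6 = 230.4 L


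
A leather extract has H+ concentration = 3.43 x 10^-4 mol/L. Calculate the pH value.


pH = -log10[H+]
pH = -log10(3.43 x 10^-4) = 3.46


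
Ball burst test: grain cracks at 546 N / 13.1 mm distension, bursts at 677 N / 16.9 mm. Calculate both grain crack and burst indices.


Crack index = 41.7 N/mm
Burst index = 40.1 N/mm

Crack index = 546 / 13.1 = 41.7 N/mm
Burst index = 677 / 16.9 = 40.1 N/mm


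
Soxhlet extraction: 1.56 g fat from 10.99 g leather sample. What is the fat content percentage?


14.2%


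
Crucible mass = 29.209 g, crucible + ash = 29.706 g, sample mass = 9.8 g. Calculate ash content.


Ash mass = 29.706 - 29.209 = 0.497 g
Ash% = 0.497 / 9.8 x 100 = 5.07%


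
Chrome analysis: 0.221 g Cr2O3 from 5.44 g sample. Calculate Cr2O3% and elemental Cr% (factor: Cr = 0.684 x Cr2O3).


Cr2O3% = 0.221 / 5.44 x 100 = 4.06%
Cr% = 4.06 x 0.684 = 2.78%


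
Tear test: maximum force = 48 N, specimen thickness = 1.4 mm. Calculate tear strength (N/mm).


Tear strength = force / thickness
Tear = 48 / 1.4 = 34.3 N/mm


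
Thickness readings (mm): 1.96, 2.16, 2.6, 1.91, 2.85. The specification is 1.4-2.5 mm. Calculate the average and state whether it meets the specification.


Average = 2.30 mm
Within specification: Yes


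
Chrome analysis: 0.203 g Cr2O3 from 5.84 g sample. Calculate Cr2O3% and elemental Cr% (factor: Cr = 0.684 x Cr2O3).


Cr2O3% = 0.203 / 5.84 x 100 = 3.48%
Cr% = 3.48 x 0.684 = 2.38%


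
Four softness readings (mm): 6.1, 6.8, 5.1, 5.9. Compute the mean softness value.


5.98 mm

Sum = 6.1 + 6.8 + 5.1 + 5.9
Mean = 23.9 / 4 = 5.98 mm


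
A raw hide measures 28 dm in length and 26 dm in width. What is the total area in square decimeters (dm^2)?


728 dm^2

Area = length x width
Area = 28 x 26 = 728 dm^2


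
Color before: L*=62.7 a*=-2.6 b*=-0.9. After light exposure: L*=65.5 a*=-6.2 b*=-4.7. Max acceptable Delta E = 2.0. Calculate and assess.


Delta E = 5.94
Passes: No


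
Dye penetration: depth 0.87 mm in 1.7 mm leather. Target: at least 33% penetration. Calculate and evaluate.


Penetration = 51.2%
Meets target: Yes


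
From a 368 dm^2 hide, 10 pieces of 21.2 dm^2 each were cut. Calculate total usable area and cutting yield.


Usable area = 212.0 dm^2
Yield = 57.6%

Total usable = 10 x 21.2 = 212.0 dm^2
Yield = 212.0 / 368 x 100 = 57.6%


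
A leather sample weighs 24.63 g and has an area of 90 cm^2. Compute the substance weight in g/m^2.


Substance weight = mass / area x 10000
SW = 24.63 / 90 x 10000
SW = 2736.7 g/m^2


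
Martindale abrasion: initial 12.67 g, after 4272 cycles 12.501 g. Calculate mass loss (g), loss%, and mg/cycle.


Loss = 12.67 - 12.501 = 0.169 g
Loss% = 0.169 / 12.67 x 100 = 1.33%
Rate = 0.169 / 4272 x 1000 = 0.040 mg/cycle


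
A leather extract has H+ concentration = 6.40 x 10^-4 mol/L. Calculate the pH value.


pH = -log10[H+]
pH = -log10(6.40 x 10^-4) = 3.19


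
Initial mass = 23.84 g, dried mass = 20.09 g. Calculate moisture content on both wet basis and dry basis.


Wet basis = 15.7%
Dry basis = 18.7%


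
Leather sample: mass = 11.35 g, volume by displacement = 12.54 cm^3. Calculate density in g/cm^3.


0.905 g/cm^3

Density = mass / volume
Density = 11.35 / 12.54 = 0.905 g/cm^3


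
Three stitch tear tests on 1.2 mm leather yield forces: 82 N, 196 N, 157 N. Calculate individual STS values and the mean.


STS1 = 82 / 1.2 = 68.3 N/mm
STS2 = 196 / 1.2 = 163.3 N/mm
STS3 = 157 / 1.2 = 130.8 N/mm
Mean = (68.3 + 163.3 + 130.8) / 3 = 120.8 N/mm


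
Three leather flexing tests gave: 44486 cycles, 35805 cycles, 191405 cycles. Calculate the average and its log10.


Average = (44486 + 35805 + 191405) / 3 = 90565 cycles
log10(90565) = 4.96


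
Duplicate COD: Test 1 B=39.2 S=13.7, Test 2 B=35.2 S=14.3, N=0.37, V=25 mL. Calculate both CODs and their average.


COD1 = 3019.2 mg/L
COD2 = 2474.6 mg/L
Average = 2746.9 mg/L


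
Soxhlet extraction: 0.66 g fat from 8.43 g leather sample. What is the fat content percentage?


Fat content = 0.66 / 8.43 x 100
Fat = 7.8%


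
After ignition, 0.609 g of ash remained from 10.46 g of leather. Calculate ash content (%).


Ash% = 0.609 / 10.46 x 100
Ash% = 5.82%


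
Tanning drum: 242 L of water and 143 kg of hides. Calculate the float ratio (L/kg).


Float ratio = water / hide weight
Ratio = 242 / 143 = 1.7


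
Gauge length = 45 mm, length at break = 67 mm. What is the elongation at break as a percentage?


48.9%


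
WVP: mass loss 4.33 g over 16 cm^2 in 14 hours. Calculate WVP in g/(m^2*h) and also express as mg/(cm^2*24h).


WVP = 193.30 g/(m^2*h)
Daily rate = 463.93 mg/(cm^2*24h)

WVP = 4.33 / (16 x 14) x 10000 = 193.30 g/(m^2*h)
Mass loss in mg = 4.33 x 1000 = 4330 mg
Per cm^2 per 24h in mg: 4330 x 24 / (16 x 14) = 103920 / 224 = 463.93 mg/(cm^2*24h)


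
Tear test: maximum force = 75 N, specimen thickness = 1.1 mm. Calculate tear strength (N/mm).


68.2 N/mm

Tear strength = force / thickness
Tear = 75 / 1.1 = 68.2 N/mm


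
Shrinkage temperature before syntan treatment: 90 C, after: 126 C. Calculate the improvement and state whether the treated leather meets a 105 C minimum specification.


Improvement = 126 - 90 = 36 C
Spec check: 126 C >= 105 C? Yes


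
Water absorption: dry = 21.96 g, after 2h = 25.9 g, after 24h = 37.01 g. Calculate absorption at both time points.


2h absorption = 17.9%
24h absorption = 68.5%


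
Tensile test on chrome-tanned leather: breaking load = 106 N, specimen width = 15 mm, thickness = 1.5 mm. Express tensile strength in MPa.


Cross-section = 15 x 1.5 = 22.5 mm^2
TS = 106 / 22.5 = 4.71 MPa
(1 N/mm^2 = 1 MPa)


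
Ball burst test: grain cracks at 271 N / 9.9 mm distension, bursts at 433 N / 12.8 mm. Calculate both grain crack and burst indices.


Crack index = 271 / 9.9 = 27.4 N/mm
Burst index = 433 / 12.8 = 33.8 N/mm


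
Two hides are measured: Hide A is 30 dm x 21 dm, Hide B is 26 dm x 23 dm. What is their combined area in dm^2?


Hide A area = 30 x 21 = 630 dm^2
Hide B area = 26 x 23 = 598 dm^2
Total = 630 + 598 = 1228 dm^2


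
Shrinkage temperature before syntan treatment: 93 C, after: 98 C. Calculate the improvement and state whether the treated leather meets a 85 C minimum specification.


Improvement = 98 - 93 = 5 C
Spec check: 98 C >= 85 C? Yes


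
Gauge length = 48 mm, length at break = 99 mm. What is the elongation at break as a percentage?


106.3%


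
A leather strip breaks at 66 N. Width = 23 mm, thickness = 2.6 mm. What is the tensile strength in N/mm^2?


Cross-sectional area = 23 x 2.6 = 59.8 mm^2
Tensile strength = 66 / 59.8 = 1.10 N/mm^2


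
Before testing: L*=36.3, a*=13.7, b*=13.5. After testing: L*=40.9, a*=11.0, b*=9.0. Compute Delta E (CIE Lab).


Delta E = 6.98


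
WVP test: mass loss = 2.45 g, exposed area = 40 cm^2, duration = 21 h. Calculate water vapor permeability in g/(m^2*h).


WVP = mass_loss / (area x time) x 10000
WVP = 2.45 / (40 x 21) x 10000
WVP = 2.45 / 840 x 10000 = 29.17 g/(m^2*h)


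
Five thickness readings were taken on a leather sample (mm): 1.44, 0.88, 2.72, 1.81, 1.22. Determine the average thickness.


Sum = 1.44 + 0.88 + 2.72 + 1.81 + 1.22 = 8.07
Average = 8.07 / 5 = 1.61 mm


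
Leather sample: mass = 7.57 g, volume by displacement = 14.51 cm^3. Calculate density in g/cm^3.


Density = mass / volume
Density = 7.57 / 14.51 = 0.522 g/cm^3


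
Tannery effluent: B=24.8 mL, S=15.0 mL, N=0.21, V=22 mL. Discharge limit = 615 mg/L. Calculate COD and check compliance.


COD = 748.4 mg/L
Compliant: No


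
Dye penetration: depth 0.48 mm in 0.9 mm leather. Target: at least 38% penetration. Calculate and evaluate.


Penetration = 0.48 / 0.9 x 100 = 53.3%
Target: 38%
Meets target: Yes


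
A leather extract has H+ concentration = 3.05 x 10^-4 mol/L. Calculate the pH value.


pH = 3.52


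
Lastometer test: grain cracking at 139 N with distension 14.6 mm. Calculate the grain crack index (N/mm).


Grain crack index = force / distension
Index = 139 / 14.6 = 9.5 N/mm


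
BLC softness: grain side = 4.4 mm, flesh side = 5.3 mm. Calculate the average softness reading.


4.85 mm

Average = (4.4 + 5.3) / 2
Average = 4.85 mm


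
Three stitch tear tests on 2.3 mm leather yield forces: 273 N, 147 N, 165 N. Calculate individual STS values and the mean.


STS1 = 273 / 2.3 = 118.7 N/mm
STS2 = 147 / 2.3 = 63.9 N/mm
STS3 = 165 / 2.3 = 71.7 N/mm
Mean = (118.7 + 63.9 + 71.7) / 3 = 84.8 N/mm


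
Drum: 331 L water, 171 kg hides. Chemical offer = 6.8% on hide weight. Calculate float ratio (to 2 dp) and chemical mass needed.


Float ratio = 1.94
Chemical needed = 11.628 kg

Float ratio = 331 / 171 = 1.94
Chemical = 171 x 6.8 / 100 = 11.628 kg


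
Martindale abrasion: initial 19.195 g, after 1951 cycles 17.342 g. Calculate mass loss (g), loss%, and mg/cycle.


Mass loss = 1.853 g
Loss = 9.65%
Rate = 0.950 mg/cycle


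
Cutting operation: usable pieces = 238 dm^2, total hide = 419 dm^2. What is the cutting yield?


Yield = usable / total x 100
Yield = 238 / 419 x 100 = 56.8%


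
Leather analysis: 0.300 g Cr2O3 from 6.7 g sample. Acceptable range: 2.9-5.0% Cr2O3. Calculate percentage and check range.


Cr2O3 = 4.48%
Within range: Yes


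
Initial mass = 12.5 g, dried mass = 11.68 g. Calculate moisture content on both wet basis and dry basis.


Wet basis = 6.6%
Dry basis = 7.0%

Moisture lost = 12.5 - 11.68 = 0.82 g
Wet basis MC = 0.82 / 12.5 x 100 = 6.6%
Dry basis MC = 0.82 / 11.68 x 100 = 7.0%


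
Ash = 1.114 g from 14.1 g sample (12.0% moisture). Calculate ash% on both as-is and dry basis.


As-is ash% = 1.114 / 14.1 x 100 = 7.90%
Dry mass = 14.1 x (100 - 12.0) / 100 = 12.408 g
Dry-basis ash% = 1.114 / 12.408 x 100 = 8.98%


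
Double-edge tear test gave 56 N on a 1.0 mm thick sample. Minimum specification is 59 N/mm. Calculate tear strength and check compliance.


Tear strength = 56 / 1.0 = 56.0 N/mm
Required minimum = 59 N/mm
Compliant: No
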